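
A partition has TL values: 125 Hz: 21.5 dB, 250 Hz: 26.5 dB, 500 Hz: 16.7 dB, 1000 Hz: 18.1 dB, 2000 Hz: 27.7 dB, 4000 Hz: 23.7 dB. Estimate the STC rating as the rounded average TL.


Given TL values at each frequency:
  125 Hz: 21.5 dB
  250 Hz: 26.5 dB
  500 Hz: 16.7 dB
  1000 Hz: 18.1 dB
  2000 Hz: 27.7 dB
  4000 Hz: 23.7 dB
Formula: STC ~ round(average of TL values)
Sum = 21.5 + 26.5 + 16.7 + 18.1 + 27.7 + 23.7 = 134.2
Average = 134.2 / 6 = 22.37
Rounded: 22

22


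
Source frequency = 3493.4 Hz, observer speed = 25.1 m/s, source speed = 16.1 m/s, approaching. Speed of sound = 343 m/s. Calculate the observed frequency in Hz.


Given values:
  f_s = 3493.4 Hz, v_o = 25.1 m/s, v_s = 16.1 m/s
  Direction: approaching
Formula: f_o = f_s * (c + v_o) / (c - v_s)
Numerator: c + v_o = 343 + 25.1 = 368.1
Denominator: c - v_s = 343 - 16.1 = 326.9
f_o = 3493.4 * 368.1 / 326.9 = 3933.68

3933.68 Hz


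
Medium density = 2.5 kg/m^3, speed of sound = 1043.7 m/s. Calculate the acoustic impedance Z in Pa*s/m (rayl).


Given values:
  rho = 2.5 kg/m^3
  c = 1043.7 m/s
Formula: Z = rho * c
Z = 2.5 * 1043.7
Z = 2609.25

2609.25 rayl


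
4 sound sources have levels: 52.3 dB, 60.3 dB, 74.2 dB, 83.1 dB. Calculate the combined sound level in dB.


Formula: L_total = 10 * log10( sum(10^(Li/10)) )
  Source 1: 10^(52.3/10) = 169824.3652
  Source 2: 10^(60.3/10) = 1071519.3052
  Source 3: 10^(74.2/10) = 26302679.919
  Source 4: 10^(83.1/10) = 204173794.467
Sum of linear values = 231717818.0564
L_total = 10 * log10(231717818.0564) = 83.65

83.65 dB


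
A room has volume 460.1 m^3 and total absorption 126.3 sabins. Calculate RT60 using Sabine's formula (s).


Given values:
  V = 460.1 m^3
  A = 126.3 sabins
Formula: RT60 = 0.161 * V / A
Numerator: 0.161 * 460.1 = 74.0761
RT60 = 74.0761 / 126.3 = 0.587

0.587 s


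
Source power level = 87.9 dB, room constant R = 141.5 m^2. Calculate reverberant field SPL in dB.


Given values:
  Lw = 87.9 dB, R = 141.5 m^2
Formula: SPL = Lw + 10 * log10(4 / R)
Compute 4 / R = 4 / 141.5 = 0.028269
Compute 10 * log10(0.028269) = -15.4869
SPL = 87.9 + (-15.4869) = 72.41

72.41 dB


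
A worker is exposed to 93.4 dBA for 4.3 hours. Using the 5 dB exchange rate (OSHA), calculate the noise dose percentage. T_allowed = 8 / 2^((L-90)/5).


Given values:
  L = 93.4 dBA, T = 4.3 hours
Formula: T_allowed = 8 / 2^((L - 90) / 5)
Compute exponent: (93.4 - 90) / 5 = 0.68
Compute 2^(0.68) = 1.60214
T_allowed = 8 / 1.60214 = 4.993321 hours
Dose = (T / T_allowed) * 100
Dose = (4.3 / 4.993321) * 100 = 86.12

86.12 %


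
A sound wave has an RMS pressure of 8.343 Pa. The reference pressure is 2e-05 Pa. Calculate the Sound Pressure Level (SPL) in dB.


Given values:
  p = 8.343 Pa
  p_ref = 2e-05 Pa
Formula: SPL = 20 * log10(p / p_ref)
Compute ratio: p / p_ref = 8.343 / 2e-05 = 417150
Compute log10: log10(417150) = 5.620292
Multiply: SPL = 20 * 5.620292 = 112.41

112.41 dB


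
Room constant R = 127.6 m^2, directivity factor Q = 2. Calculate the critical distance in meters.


Given values:
  R = 127.6 m^2, Q = 2
Formula: d_c = 0.141 * sqrt(Q * R)
Compute Q * R = 2 * 127.6 = 255.2
Compute sqrt(255.2) = 15.975
d_c = 0.141 * 15.975 = 2.252

2.252 m


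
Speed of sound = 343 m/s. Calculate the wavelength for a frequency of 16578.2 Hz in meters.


Given values:
  c = 343 m/s, f = 16578.2 Hz
Formula: lambda = c / f
lambda = 343 / 16578.2
lambda = 0.0207

0.0207 m


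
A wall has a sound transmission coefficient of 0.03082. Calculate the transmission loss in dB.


Given values:
  tau = 0.03082
Formula: TL = 10 * log10(1 / tau)
Compute 1 / tau = 1 / 0.03082 = 32.4465
Compute log10(32.4465) = 1.511168
TL = 10 * 1.511168 = 15.11

15.11 dB


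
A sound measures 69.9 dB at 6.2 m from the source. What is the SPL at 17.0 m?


Given values:
  SPL1 = 69.9 dB, r1 = 6.2 m, r2 = 17.0 m
Formula: SPL2 = SPL1 - 20 * log10(r2 / r1)
Compute ratio: r2 / r1 = 17.0 / 6.2 = 2.7419
Compute log10: log10(2.7419) = 0.438052
Compute drop: 20 * 0.438052 = 8.761
SPL2 = 69.9 - 8.761 = 61.14

61.14 dB


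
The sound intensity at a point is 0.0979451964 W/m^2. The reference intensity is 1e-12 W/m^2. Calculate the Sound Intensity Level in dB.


Given values:
  I = 0.0979451964 W/m^2
  I_ref = 1e-12 W/m^2
Formula: SIL = 10 * log10(I / I_ref)
Compute ratio: I / I_ref = 97945196400
Compute log10: log10(97945196400) = 10.990983
Multiply: SIL = 10 * 10.990983 = 109.91

109.91 dB


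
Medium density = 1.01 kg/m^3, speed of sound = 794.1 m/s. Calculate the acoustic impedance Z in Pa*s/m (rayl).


Given values:
  rho = 1.01 kg/m^3
  c = 794.1 m/s
Formula: Z = rho * c
Z = 1.01 * 794.1
Z = 802.04

802.04 rayl


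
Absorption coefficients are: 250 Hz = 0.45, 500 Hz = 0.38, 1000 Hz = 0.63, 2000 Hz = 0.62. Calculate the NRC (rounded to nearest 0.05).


Given values:
  a_250 = 0.45, a_500 = 0.38
  a_1000 = 0.63, a_2000 = 0.62
Formula: NRC = (a250 + a500 + a1000 + a2000) / 4
Sum = 0.45 + 0.38 + 0.63 + 0.62 = 2.08
NRC = 2.08 / 4 = 0.52
Rounded to nearest 0.05: 0.5

0.5


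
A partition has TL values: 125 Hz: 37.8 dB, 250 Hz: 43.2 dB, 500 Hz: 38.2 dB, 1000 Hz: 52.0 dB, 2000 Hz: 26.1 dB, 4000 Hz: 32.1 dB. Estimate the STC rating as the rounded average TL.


Given TL values at each frequency:
  125 Hz: 37.8 dB
  250 Hz: 43.2 dB
  500 Hz: 38.2 dB
  1000 Hz: 52.0 dB
  2000 Hz: 26.1 dB
  4000 Hz: 32.1 dB
Formula: STC ~ round(average of TL values)
Sum = 37.8 + 43.2 + 38.2 + 52.0 + 26.1 + 32.1 = 229.4
Average = 229.4 / 6 = 38.23
Rounded: 38

38


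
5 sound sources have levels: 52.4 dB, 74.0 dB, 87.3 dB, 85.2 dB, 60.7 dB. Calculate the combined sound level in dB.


Formula: L_total = 10 * log10( sum(10^(Li/10)) )
  Source 1: 10^(52.4/10) = 173780.0829
  Source 2: 10^(74.0/10) = 25118864.3151
  Source 3: 10^(87.3/10) = 537031796.3703
  Source 4: 10^(85.2/10) = 331131121.4826
  Source 5: 10^(60.7/10) = 1174897.5549
Sum of linear values = 894630459.8058
L_total = 10 * log10(894630459.8058) = 89.52

89.52 dB


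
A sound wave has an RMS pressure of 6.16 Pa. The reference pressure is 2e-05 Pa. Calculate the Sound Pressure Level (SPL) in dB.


Given values:
  p = 6.16 Pa
  p_ref = 2e-05 Pa
Formula: SPL = 20 * log10(p / p_ref)
Compute ratio: p / p_ref = 6.16 / 2e-05 = 308000
Compute log10: log10(308000) = 5.488551
Multiply: SPL = 20 * 5.488551 = 109.77

109.77 dB


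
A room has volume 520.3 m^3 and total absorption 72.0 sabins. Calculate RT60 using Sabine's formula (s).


Given values:
  V = 520.3 m^3
  A = 72.0 sabins
Formula: RT60 = 0.161 * V / A
Numerator: 0.161 * 520.3 = 83.7683
RT60 = 83.7683 / 72.0 = 1.163

1.163 s


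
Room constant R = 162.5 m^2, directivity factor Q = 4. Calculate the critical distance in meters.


Given values:
  R = 162.5 m^2, Q = 4
Formula: d_c = 0.141 * sqrt(Q * R)
Compute Q * R = 4 * 162.5 = 650.0
Compute sqrt(650.0) = 25.4951
d_c = 0.141 * 25.4951 = 3.595

3.595 m


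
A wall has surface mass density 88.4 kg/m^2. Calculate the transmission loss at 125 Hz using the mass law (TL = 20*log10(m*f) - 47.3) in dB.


Given values:
  m = 88.4 kg/m^2, f = 125 Hz
Formula: TL = 20 * log10(m * f) - 47.3
Compute m * f = 88.4 * 125 = 11050.0
Compute log10(11050.0) = 4.043362
Compute 20 * 4.043362 = 80.8672
TL = 80.8672 - 47.3 = 33.57

33.57 dB


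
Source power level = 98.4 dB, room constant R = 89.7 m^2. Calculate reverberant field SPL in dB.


Given values:
  Lw = 98.4 dB, R = 89.7 m^2
Formula: SPL = Lw + 10 * log10(4 / R)
Compute 4 / R = 4 / 89.7 = 0.044593
Compute 10 * log10(0.044593) = -13.5073
SPL = 98.4 + (-13.5073) = 84.89

84.89 dB


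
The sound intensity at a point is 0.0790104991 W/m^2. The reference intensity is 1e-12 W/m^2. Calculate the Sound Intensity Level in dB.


Given values:
  I = 0.0790104991 W/m^2
  I_ref = 1e-12 W/m^2
Formula: SIL = 10 * log10(I / I_ref)
Compute ratio: I / I_ref = 79010499100
Compute log10: log10(79010499100) = 10.897685
Multiply: SIL = 10 * 10.897685 = 108.98

108.98 dB


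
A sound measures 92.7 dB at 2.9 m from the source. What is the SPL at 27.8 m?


Given values:
  SPL1 = 92.7 dB, r1 = 2.9 m, r2 = 27.8 m
Formula: SPL2 = SPL1 - 20 * log10(r2 / r1)
Compute ratio: r2 / r1 = 27.8 / 2.9 = 9.5862
Compute log10: log10(9.5862) = 0.981646
Compute drop: 20 * 0.981646 = 19.6329
SPL2 = 92.7 - 19.6329 = 73.07

73.07 dB


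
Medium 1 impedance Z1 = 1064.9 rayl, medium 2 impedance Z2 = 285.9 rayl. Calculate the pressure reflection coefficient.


Given values:
  Z1 = 1064.9 rayl, Z2 = 285.9 rayl
Formula: R = (Z2 - Z1) / (Z2 + Z1)
Numerator: Z2 - Z1 = 285.9 - 1064.9 = -779.0
Denominator: Z2 + Z1 = 285.9 + 1064.9 = 1350.8
R = -779.0 / 1350.8 = -0.5767

-0.5767


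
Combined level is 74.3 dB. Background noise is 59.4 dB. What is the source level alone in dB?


Given values:
  L_total = 74.3 dB, L_bg = 59.4 dB
Formula: L_source = 10 * log10(10^(L_total/10) - 10^(L_bg/10))
Convert to linear:
  10^(74.3/10) = 26915348.0393
  10^(59.4/10) = 870963.59
Difference: 26915348.0393 - 870963.59 = 26044384.4493
L_source = 10 * log10(26044384.4493) = 74.16

74.16 dB


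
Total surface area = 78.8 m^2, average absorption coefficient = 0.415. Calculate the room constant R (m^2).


Given values:
  S = 78.8 m^2, alpha = 0.415
Formula: R = S * alpha / (1 - alpha)
Numerator: 78.8 * 0.415 = 32.702
Denominator: 1 - 0.415 = 0.585
R = 32.702 / 0.585 = 55.9

55.9 m^2


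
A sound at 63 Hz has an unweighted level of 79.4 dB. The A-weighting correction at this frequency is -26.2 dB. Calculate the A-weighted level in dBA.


Given values:
  SPL = 79.4 dB
  A-weighting at 63 Hz = -26.2 dB
Formula: L_A = SPL + A_weight
L_A = 79.4 + (-26.2)
L_A = 53.2

53.2 dBA


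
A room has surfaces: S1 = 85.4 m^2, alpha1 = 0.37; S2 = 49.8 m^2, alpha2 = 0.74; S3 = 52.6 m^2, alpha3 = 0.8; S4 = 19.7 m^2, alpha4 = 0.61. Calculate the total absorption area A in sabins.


Given surfaces:
  Surface 1: 85.4 * 0.37 = 31.598
  Surface 2: 49.8 * 0.74 = 36.852
  Surface 3: 52.6 * 0.8 = 42.08
  Surface 4: 19.7 * 0.61 = 12.017
Formula: A = sum(Si * alpha_i)
A = 31.598 + 36.852 + 42.08 + 12.017
A = 122.55

122.55 sabins


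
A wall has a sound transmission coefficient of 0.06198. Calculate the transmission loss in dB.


Given values:
  tau = 0.06198
Formula: TL = 10 * log10(1 / tau)
Compute 1 / tau = 1 / 0.06198 = 16.1342
Compute log10(16.1342) = 1.207747
TL = 10 * 1.207747 = 12.08

12.08 dB


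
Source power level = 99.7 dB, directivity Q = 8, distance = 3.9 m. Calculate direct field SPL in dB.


Given values:
  Lw = 99.7 dB, Q = 8, r = 3.9 m
Formula: SPL = Lw + 10 * log10(Q / (4 * pi * r^2))
Compute 4 * pi * r^2 = 4 * pi * 3.9^2 = 191.1345
Compute Q / denom = 8 / 191.1345 = 0.04185534
Compute 10 * log10(0.04185534) = -13.7825
SPL = 99.7 + (-13.7825) = 85.92

85.92 dB


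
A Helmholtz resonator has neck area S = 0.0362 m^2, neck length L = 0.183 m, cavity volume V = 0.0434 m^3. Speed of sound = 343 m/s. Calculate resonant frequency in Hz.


Given values:
  S = 0.0362 m^2, L = 0.183 m, V = 0.0434 m^3, c = 343 m/s
Formula: f = (c / (2*pi)) * sqrt(S / (V * L))
Compute V * L = 0.0434 * 0.183 = 0.0079422
Compute S / (V * L) = 0.0362 / 0.0079422 = 4.5579
Compute sqrt(4.5579) = 2.134924
Compute c / (2*pi) = 343 / 6.283185 = 54.590148
f = 54.590148 * 2.134924 = 116.55

116.55 Hz


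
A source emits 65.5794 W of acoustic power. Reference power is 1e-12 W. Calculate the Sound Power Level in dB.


Given values:
  W = 65.5794 W
  W_ref = 1e-12 W
Formula: SWL = 10 * log10(W / W_ref)
Compute ratio: W / W_ref = 65579400000000
Compute log10: log10(65579400000000) = 13.816767
Multiply: SWL = 10 * 13.816767 = 138.17

138.17 dB


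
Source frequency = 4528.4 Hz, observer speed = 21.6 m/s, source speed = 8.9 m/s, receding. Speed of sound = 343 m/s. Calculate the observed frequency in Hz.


Given values:
  f_s = 4528.4 Hz, v_o = 21.6 m/s, v_s = 8.9 m/s
  Direction: receding
Formula: f_o = f_s * (c - v_o) / (c + v_s)
Numerator: c - v_o = 343 - 21.6 = 321.4
Denominator: c + v_s = 343 + 8.9 = 351.9
f_o = 4528.4 * 321.4 / 351.9 = 4135.91

4135.91 Hz


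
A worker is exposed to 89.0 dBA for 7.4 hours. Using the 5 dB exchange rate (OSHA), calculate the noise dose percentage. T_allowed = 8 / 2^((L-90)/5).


Given values:
  L = 89.0 dBA, T = 7.4 hours
Formula: T_allowed = 8 / 2^((L - 90) / 5)
Compute exponent: (89.0 - 90) / 5 = -0.2
Compute 2^(-0.2) = 0.870551
T_allowed = 8 / 0.870551 = 9.189582 hours
Dose = (T / T_allowed) * 100
Dose = (7.4 / 9.189582) * 100 = 80.53

80.53 %


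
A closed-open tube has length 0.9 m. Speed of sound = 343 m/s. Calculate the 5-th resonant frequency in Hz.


Given values:
  Tube type: closed-open, L = 0.9 m, c = 343 m/s, n = 5
Formula: f_n = (2n - 1) * c / (4 * L)
Compute 2n - 1 = 2*5 - 1 = 9
Compute 4 * L = 4 * 0.9 = 3.6
f = 9 * 343 / 3.6
f = 857.5

857.5 Hz


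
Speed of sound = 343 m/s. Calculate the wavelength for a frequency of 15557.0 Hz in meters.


Given values:
  c = 343 m/s, f = 15557.0 Hz
Formula: lambda = c / f
lambda = 343 / 15557.0
lambda = 0.022

0.022 m


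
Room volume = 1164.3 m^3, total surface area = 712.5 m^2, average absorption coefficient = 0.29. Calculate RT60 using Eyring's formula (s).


Given values:
  V = 1164.3 m^3, S = 712.5 m^2, alpha = 0.29
Formula: RT60 = 0.161 * V / (-S * ln(1 - alpha))
Compute ln(1 - 0.29) = ln(0.71) = -0.34249
Denominator: -712.5 * -0.34249 = 244.0241
Numerator: 0.161 * 1164.3 = 187.4523
RT60 = 187.4523 / 244.0241 = 0.768

0.768 s


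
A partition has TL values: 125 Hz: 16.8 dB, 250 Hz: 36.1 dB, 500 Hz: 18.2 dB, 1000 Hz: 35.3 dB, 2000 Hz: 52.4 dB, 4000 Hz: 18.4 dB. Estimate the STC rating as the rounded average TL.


Given TL values at each frequency:
  125 Hz: 16.8 dB
  250 Hz: 36.1 dB
  500 Hz: 18.2 dB
  1000 Hz: 35.3 dB
  2000 Hz: 52.4 dB
  4000 Hz: 18.4 dB
Formula: STC ~ round(average of TL values)
Sum = 16.8 + 36.1 + 18.2 + 35.3 + 52.4 + 18.4 = 177.2
Average = 177.2 / 6 = 29.53
Rounded: 30

30


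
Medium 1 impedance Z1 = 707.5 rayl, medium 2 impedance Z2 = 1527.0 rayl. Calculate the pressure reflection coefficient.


Given values:
  Z1 = 707.5 rayl, Z2 = 1527.0 rayl
Formula: R = (Z2 - Z1) / (Z2 + Z1)
Numerator: Z2 - Z1 = 1527.0 - 707.5 = 819.5
Denominator: Z2 + Z1 = 1527.0 + 707.5 = 2234.5
R = 819.5 / 2234.5 = 0.3667

0.3667


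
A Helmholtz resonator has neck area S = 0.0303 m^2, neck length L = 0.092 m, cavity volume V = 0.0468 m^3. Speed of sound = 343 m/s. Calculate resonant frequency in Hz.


Given values:
  S = 0.0303 m^2, L = 0.092 m, V = 0.0468 m^3, c = 343 m/s
Formula: f = (c / (2*pi)) * sqrt(S / (V * L))
Compute V * L = 0.0468 * 0.092 = 0.0043056
Compute S / (V * L) = 0.0303 / 0.0043056 = 7.0373
Compute sqrt(7.0373) = 2.652791
Compute c / (2*pi) = 343 / 6.283185 = 54.590148
f = 54.590148 * 2.652791 = 144.82

144.82 Hz


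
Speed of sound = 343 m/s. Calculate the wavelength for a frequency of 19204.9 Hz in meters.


Given values:
  c = 343 m/s, f = 19204.9 Hz
Formula: lambda = c / f
lambda = 343 / 19204.9
lambda = 0.0179

0.0179 m


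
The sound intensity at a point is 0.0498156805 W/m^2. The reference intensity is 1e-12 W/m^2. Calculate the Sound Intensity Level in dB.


Given values:
  I = 0.0498156805 W/m^2
  I_ref = 1e-12 W/m^2
Formula: SIL = 10 * log10(I / I_ref)
Compute ratio: I / I_ref = 49815680500
Compute log10: log10(49815680500) = 10.697366
Multiply: SIL = 10 * 10.697366 = 106.97

106.97 dB


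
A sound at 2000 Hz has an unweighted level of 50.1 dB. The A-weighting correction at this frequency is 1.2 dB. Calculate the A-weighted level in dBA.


Given values:
  SPL = 50.1 dB
  A-weighting at 2000 Hz = 1.2 dB
Formula: L_A = SPL + A_weight
L_A = 50.1 + (1.2)
L_A = 51.3

51.3 dBA


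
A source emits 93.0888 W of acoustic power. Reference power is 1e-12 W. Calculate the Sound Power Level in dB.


Given values:
  W = 93.0888 W
  W_ref = 1e-12 W
Formula: SWL = 10 * log10(W / W_ref)
Compute ratio: W / W_ref = 93088800000000
Compute log10: log10(93088800000000) = 13.968897
Multiply: SWL = 10 * 13.968897 = 139.69

139.69 dB


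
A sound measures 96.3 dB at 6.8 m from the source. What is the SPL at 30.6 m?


Given values:
  SPL1 = 96.3 dB, r1 = 6.8 m, r2 = 30.6 m
Formula: SPL2 = SPL1 - 20 * log10(r2 / r1)
Compute ratio: r2 / r1 = 30.6 / 6.8 = 4.5
Compute log10: log10(4.5) = 0.653213
Compute drop: 20 * 0.653213 = 13.0643
SPL2 = 96.3 - 13.0643 = 83.24

83.24 dB


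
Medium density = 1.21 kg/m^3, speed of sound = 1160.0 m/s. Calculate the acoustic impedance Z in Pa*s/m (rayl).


Given values:
  rho = 1.21 kg/m^3
  c = 1160.0 m/s
Formula: Z = rho * c
Z = 1.21 * 1160.0
Z = 1403.6

1403.6 rayl


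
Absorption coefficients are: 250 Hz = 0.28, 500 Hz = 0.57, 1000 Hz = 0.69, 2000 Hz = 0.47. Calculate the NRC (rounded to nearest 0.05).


Given values:
  a_250 = 0.28, a_500 = 0.57
  a_1000 = 0.69, a_2000 = 0.47
Formula: NRC = (a250 + a500 + a1000 + a2000) / 4
Sum = 0.28 + 0.57 + 0.69 + 0.47 = 2.01
NRC = 2.01 / 4 = 0.5025
Rounded to nearest 0.05: 0.5

0.5


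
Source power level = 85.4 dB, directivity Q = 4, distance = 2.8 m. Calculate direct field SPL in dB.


Given values:
  Lw = 85.4 dB, Q = 4, r = 2.8 m
Formula: SPL = Lw + 10 * log10(Q / (4 * pi * r^2))
Compute 4 * pi * r^2 = 4 * pi * 2.8^2 = 98.5203
Compute Q / denom = 4 / 98.5203 = 0.04060077
Compute 10 * log10(0.04060077) = -13.9147
SPL = 85.4 + (-13.9147) = 71.49

71.49 dB


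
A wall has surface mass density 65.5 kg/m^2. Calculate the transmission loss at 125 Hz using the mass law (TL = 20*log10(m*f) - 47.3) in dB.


Given values:
  m = 65.5 kg/m^2, f = 125 Hz
Formula: TL = 20 * log10(m * f) - 47.3
Compute m * f = 65.5 * 125 = 8187.5
Compute log10(8187.5) = 3.913151
Compute 20 * 3.913151 = 78.263
TL = 78.263 - 47.3 = 30.96

30.96 dB


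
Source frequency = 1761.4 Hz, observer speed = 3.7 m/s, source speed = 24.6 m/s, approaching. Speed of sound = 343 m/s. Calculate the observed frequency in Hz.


Given values:
  f_s = 1761.4 Hz, v_o = 3.7 m/s, v_s = 24.6 m/s
  Direction: approaching
Formula: f_o = f_s * (c + v_o) / (c - v_s)
Numerator: c + v_o = 343 + 3.7 = 346.7
Denominator: c - v_s = 343 - 24.6 = 318.4
f_o = 1761.4 * 346.7 / 318.4 = 1917.96

1917.96 Hz


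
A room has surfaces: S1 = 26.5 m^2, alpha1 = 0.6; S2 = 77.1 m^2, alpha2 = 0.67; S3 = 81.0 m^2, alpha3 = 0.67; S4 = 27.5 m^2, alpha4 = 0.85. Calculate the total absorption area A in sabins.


Given surfaces:
  Surface 1: 26.5 * 0.6 = 15.9
  Surface 2: 77.1 * 0.67 = 51.657
  Surface 3: 81.0 * 0.67 = 54.27
  Surface 4: 27.5 * 0.85 = 23.375
Formula: A = sum(Si * alpha_i)
A = 15.9 + 51.657 + 54.27 + 23.375
A = 145.2

145.2 sabins


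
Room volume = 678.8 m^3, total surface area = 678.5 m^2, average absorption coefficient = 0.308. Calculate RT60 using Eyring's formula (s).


Given values:
  V = 678.8 m^3, S = 678.5 m^2, alpha = 0.308
Formula: RT60 = 0.161 * V / (-S * ln(1 - alpha))
Compute ln(1 - 0.308) = ln(0.692) = -0.368169
Denominator: -678.5 * -0.368169 = 249.8027
Numerator: 0.161 * 678.8 = 109.2868
RT60 = 109.2868 / 249.8027 = 0.437

0.437 s


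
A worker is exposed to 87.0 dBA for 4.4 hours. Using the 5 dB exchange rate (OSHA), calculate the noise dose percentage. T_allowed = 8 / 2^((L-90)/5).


Given values:
  L = 87.0 dBA, T = 4.4 hours
Formula: T_allowed = 8 / 2^((L - 90) / 5)
Compute exponent: (87.0 - 90) / 5 = -0.6
Compute 2^(-0.6) = 0.659754
T_allowed = 8 / 0.659754 = 12.125732 hours
Dose = (T / T_allowed) * 100
Dose = (4.4 / 12.125732) * 100 = 36.29

36.29 %


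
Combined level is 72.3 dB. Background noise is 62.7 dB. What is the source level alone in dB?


Given values:
  L_total = 72.3 dB, L_bg = 62.7 dB
Formula: L_source = 10 * log10(10^(L_total/10) - 10^(L_bg/10))
Convert to linear:
  10^(72.3/10) = 16982436.5246
  10^(62.7/10) = 1862087.1367
Difference: 16982436.5246 - 1862087.1367 = 15120349.3879
L_source = 10 * log10(15120349.3879) = 71.8

71.8 dB


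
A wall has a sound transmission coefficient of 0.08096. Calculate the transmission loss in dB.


Given values:
  tau = 0.08096
Formula: TL = 10 * log10(1 / tau)
Compute 1 / tau = 1 / 0.08096 = 12.3518
Compute log10(12.3518) = 1.09173
TL = 10 * 1.09173 = 10.92

10.92 dB


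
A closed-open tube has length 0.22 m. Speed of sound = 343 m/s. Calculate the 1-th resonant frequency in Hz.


Given values:
  Tube type: closed-open, L = 0.22 m, c = 343 m/s, n = 1
Formula: f_n = (2n - 1) * c / (4 * L)
Compute 2n - 1 = 2*1 - 1 = 1
Compute 4 * L = 4 * 0.22 = 0.88
f = 1 * 343 / 0.88
f = 389.77

389.77 Hz


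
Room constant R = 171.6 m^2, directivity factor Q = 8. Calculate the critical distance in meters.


Given values:
  R = 171.6 m^2, Q = 8
Formula: d_c = 0.141 * sqrt(Q * R)
Compute Q * R = 8 * 171.6 = 1372.8
Compute sqrt(1372.8) = 37.0513
d_c = 0.141 * 37.0513 = 5.224

5.224 m


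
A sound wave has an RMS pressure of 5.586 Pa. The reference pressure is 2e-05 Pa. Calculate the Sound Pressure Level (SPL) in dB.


Given values:
  p = 5.586 Pa
  p_ref = 2e-05 Pa
Formula: SPL = 20 * log10(p / p_ref)
Compute ratio: p / p_ref = 5.586 / 2e-05 = 279300
Compute log10: log10(279300) = 5.446071
Multiply: SPL = 20 * 5.446071 = 108.92

108.92 dB


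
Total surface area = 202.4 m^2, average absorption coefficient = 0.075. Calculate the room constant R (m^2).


Given values:
  S = 202.4 m^2, alpha = 0.075
Formula: R = S * alpha / (1 - alpha)
Numerator: 202.4 * 0.075 = 15.18
Denominator: 1 - 0.075 = 0.925
R = 15.18 / 0.925 = 16.41

16.41 m^2


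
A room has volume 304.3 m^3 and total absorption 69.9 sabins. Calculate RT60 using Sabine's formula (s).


Given values:
  V = 304.3 m^3
  A = 69.9 sabins
Formula: RT60 = 0.161 * V / A
Numerator: 0.161 * 304.3 = 48.9923
RT60 = 48.9923 / 69.9 = 0.701

0.701 s


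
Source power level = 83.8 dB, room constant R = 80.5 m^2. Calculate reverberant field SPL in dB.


Given values:
  Lw = 83.8 dB, R = 80.5 m^2
Formula: SPL = Lw + 10 * log10(4 / R)
Compute 4 / R = 4 / 80.5 = 0.049689
Compute 10 * log10(0.049689) = -13.0374
SPL = 83.8 + (-13.0374) = 70.76

70.76 dB


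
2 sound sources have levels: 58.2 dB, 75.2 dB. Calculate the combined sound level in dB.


Formula: L_total = 10 * log10( sum(10^(Li/10)) )
  Source 1: 10^(58.2/10) = 660693.448
  Source 2: 10^(75.2/10) = 33113112.1483
Sum of linear values = 33773805.5963
L_total = 10 * log10(33773805.5963) = 75.29

75.29 dB


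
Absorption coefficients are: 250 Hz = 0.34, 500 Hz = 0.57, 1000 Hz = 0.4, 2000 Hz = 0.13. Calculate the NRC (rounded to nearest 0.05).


Given values:
  a_250 = 0.34, a_500 = 0.57
  a_1000 = 0.4, a_2000 = 0.13
Formula: NRC = (a250 + a500 + a1000 + a2000) / 4
Sum = 0.34 + 0.57 + 0.4 + 0.13 = 1.44
NRC = 1.44 / 4 = 0.36
Rounded to nearest 0.05: 0.35

0.35


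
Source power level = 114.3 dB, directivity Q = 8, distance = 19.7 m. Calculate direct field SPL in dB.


Given values:
  Lw = 114.3 dB, Q = 8, r = 19.7 m
Formula: SPL = Lw + 10 * log10(Q / (4 * pi * r^2))
Compute 4 * pi * r^2 = 4 * pi * 19.7^2 = 4876.8828
Compute Q / denom = 8 / 4876.8828 = 0.00164039
Compute 10 * log10(0.00164039) = -27.8505
SPL = 114.3 + (-27.8505) = 86.45

86.45 dB


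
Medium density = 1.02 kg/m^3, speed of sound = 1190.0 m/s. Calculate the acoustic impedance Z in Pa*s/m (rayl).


Given values:
  rho = 1.02 kg/m^3
  c = 1190.0 m/s
Formula: Z = rho * c
Z = 1.02 * 1190.0
Z = 1213.8

1213.8 rayl


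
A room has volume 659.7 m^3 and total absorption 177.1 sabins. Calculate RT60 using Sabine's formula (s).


Given values:
  V = 659.7 m^3
  A = 177.1 sabins
Formula: RT60 = 0.161 * V / A
Numerator: 0.161 * 659.7 = 106.2117
RT60 = 106.2117 / 177.1 = 0.6

0.6 s


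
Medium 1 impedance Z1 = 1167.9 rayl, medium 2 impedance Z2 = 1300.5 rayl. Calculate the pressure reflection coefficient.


Given values:
  Z1 = 1167.9 rayl, Z2 = 1300.5 rayl
Formula: R = (Z2 - Z1) / (Z2 + Z1)
Numerator: Z2 - Z1 = 1300.5 - 1167.9 = 132.6
Denominator: Z2 + Z1 = 1300.5 + 1167.9 = 2468.4
R = 132.6 / 2468.4 = 0.0537

0.0537


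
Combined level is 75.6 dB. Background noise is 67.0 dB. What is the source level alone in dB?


Given values:
  L_total = 75.6 dB, L_bg = 67.0 dB
Formula: L_source = 10 * log10(10^(L_total/10) - 10^(L_bg/10))
Convert to linear:
  10^(75.6/10) = 36307805.477
  10^(67.0/10) = 5011872.3363
Difference: 36307805.477 - 5011872.3363 = 31295933.1407
L_source = 10 * log10(31295933.1407) = 74.95

74.95 dB


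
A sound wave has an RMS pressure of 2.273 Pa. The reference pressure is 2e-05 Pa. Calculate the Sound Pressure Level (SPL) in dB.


Given values:
  p = 2.273 Pa
  p_ref = 2e-05 Pa
Formula: SPL = 20 * log10(p / p_ref)
Compute ratio: p / p_ref = 2.273 / 2e-05 = 113650
Compute log10: log10(113650) = 5.055569
Multiply: SPL = 20 * 5.055569 = 101.11

101.11 dB


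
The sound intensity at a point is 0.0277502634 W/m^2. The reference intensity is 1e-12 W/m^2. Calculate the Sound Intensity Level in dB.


Given values:
  I = 0.0277502634 W/m^2
  I_ref = 1e-12 W/m^2
Formula: SIL = 10 * log10(I / I_ref)
Compute ratio: I / I_ref = 27750263400
Compute log10: log10(27750263400) = 10.443267
Multiply: SIL = 10 * 10.443267 = 104.43

104.43 dB


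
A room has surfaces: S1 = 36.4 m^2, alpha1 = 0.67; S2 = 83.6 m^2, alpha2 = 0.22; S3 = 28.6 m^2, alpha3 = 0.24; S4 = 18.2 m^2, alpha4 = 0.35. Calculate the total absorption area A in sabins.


Given surfaces:
  Surface 1: 36.4 * 0.67 = 24.388
  Surface 2: 83.6 * 0.22 = 18.392
  Surface 3: 28.6 * 0.24 = 6.864
  Surface 4: 18.2 * 0.35 = 6.37
Formula: A = sum(Si * alpha_i)
A = 24.388 + 18.392 + 6.864 + 6.37
A = 56.01

56.01 sabins


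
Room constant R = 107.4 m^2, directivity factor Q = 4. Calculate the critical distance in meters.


Given values:
  R = 107.4 m^2, Q = 4
Formula: d_c = 0.141 * sqrt(Q * R)
Compute Q * R = 4 * 107.4 = 429.6
Compute sqrt(429.6) = 20.7268
d_c = 0.141 * 20.7268 = 2.922

2.922 m


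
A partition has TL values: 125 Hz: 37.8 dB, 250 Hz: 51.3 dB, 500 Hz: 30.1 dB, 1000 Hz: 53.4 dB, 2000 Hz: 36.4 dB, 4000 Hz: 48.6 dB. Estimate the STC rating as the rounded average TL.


Given TL values at each frequency:
  125 Hz: 37.8 dB
  250 Hz: 51.3 dB
  500 Hz: 30.1 dB
  1000 Hz: 53.4 dB
  2000 Hz: 36.4 dB
  4000 Hz: 48.6 dB
Formula: STC ~ round(average of TL values)
Sum = 37.8 + 51.3 + 30.1 + 53.4 + 36.4 + 48.6 = 257.6
Average = 257.6 / 6 = 42.93
Rounded: 43

43


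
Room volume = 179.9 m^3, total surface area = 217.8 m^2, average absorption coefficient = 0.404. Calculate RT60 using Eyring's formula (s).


Given values:
  V = 179.9 m^3, S = 217.8 m^2, alpha = 0.404
Formula: RT60 = 0.161 * V / (-S * ln(1 - alpha))
Compute ln(1 - 0.404) = ln(0.596) = -0.517515
Denominator: -217.8 * -0.517515 = 112.7148
Numerator: 0.161 * 179.9 = 28.9639
RT60 = 28.9639 / 112.7148 = 0.257

0.257 s


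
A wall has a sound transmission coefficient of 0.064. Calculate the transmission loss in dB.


Given values:
  tau = 0.064
Formula: TL = 10 * log10(1 / tau)
Compute 1 / tau = 1 / 0.064 = 15.625
Compute log10(15.625) = 1.19382
TL = 10 * 1.19382 = 11.94

11.94 dB


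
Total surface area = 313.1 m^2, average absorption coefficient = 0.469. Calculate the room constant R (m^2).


Given values:
  S = 313.1 m^2, alpha = 0.469
Formula: R = S * alpha / (1 - alpha)
Numerator: 313.1 * 0.469 = 146.8439
Denominator: 1 - 0.469 = 0.531
R = 146.8439 / 0.531 = 276.54

276.54 m^2


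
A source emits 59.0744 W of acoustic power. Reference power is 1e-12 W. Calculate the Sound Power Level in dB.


Given values:
  W = 59.0744 W
  W_ref = 1e-12 W
Formula: SWL = 10 * log10(W / W_ref)
Compute ratio: W / W_ref = 59074400000000
Compute log10: log10(59074400000000) = 13.771399
Multiply: SWL = 10 * 13.771399 = 137.71

137.71 dB


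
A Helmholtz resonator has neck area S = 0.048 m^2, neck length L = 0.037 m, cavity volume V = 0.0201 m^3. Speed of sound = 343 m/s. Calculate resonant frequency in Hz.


Given values:
  S = 0.048 m^2, L = 0.037 m, V = 0.0201 m^3, c = 343 m/s
Formula: f = (c / (2*pi)) * sqrt(S / (V * L))
Compute V * L = 0.0201 * 0.037 = 0.0007437
Compute S / (V * L) = 0.048 / 0.0007437 = 64.5422
Compute sqrt(64.5422) = 8.033816
Compute c / (2*pi) = 343 / 6.283185 = 54.590148
f = 54.590148 * 8.033816 = 438.57

438.57 Hz


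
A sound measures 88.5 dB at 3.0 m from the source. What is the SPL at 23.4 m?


Given values:
  SPL1 = 88.5 dB, r1 = 3.0 m, r2 = 23.4 m
Formula: SPL2 = SPL1 - 20 * log10(r2 / r1)
Compute ratio: r2 / r1 = 23.4 / 3.0 = 7.8
Compute log10: log10(7.8) = 0.892095
Compute drop: 20 * 0.892095 = 17.8419
SPL2 = 88.5 - 17.8419 = 70.66

70.66 dB


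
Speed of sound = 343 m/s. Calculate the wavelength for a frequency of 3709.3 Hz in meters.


Given values:
  c = 343 m/s, f = 3709.3 Hz
Formula: lambda = c / f
lambda = 343 / 3709.3
lambda = 0.0925

0.0925 m


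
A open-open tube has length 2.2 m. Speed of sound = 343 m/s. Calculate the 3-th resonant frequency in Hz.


Given values:
  Tube type: open-open, L = 2.2 m, c = 343 m/s, n = 3
Formula: f_n = n * c / (2 * L)
Compute 2 * L = 2 * 2.2 = 4.4
f = 3 * 343 / 4.4
f = 233.86

233.86 Hz


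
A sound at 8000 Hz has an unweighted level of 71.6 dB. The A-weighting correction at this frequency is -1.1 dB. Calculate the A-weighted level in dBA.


Given values:
  SPL = 71.6 dB
  A-weighting at 8000 Hz = -1.1 dB
Formula: L_A = SPL + A_weight
L_A = 71.6 + (-1.1)
L_A = 70.5

70.5 dBA


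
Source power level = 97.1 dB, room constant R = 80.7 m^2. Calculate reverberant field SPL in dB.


Given values:
  Lw = 97.1 dB, R = 80.7 m^2
Formula: SPL = Lw + 10 * log10(4 / R)
Compute 4 / R = 4 / 80.7 = 0.049566
Compute 10 * log10(0.049566) = -13.0482
SPL = 97.1 + (-13.0482) = 84.05

84.05 dB


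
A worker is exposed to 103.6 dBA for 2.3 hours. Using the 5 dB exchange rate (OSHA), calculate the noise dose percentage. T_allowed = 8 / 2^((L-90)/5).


Given values:
  L = 103.6 dBA, T = 2.3 hours
Formula: T_allowed = 8 / 2^((L - 90) / 5)
Compute exponent: (103.6 - 90) / 5 = 2.72
Compute 2^(2.72) = 6.588728
T_allowed = 8 / 6.588728 = 1.214195 hours
Dose = (T / T_allowed) * 100
Dose = (2.3 / 1.214195) * 100 = 189.43

189.43 %


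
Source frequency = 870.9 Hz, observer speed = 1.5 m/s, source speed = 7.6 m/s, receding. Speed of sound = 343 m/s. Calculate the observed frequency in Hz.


Given values:
  f_s = 870.9 Hz, v_o = 1.5 m/s, v_s = 7.6 m/s
  Direction: receding
Formula: f_o = f_s * (c - v_o) / (c + v_s)
Numerator: c - v_o = 343 - 1.5 = 341.5
Denominator: c + v_s = 343 + 7.6 = 350.6
f_o = 870.9 * 341.5 / 350.6 = 848.3

848.3 Hz


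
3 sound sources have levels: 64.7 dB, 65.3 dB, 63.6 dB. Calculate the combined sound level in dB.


Formula: L_total = 10 * log10( sum(10^(Li/10)) )
  Source 1: 10^(64.7/10) = 2951209.2267
  Source 2: 10^(65.3/10) = 3388441.5614
  Source 3: 10^(63.6/10) = 2290867.6528
Sum of linear values = 8630518.4409
L_total = 10 * log10(8630518.4409) = 69.36

69.36 dB


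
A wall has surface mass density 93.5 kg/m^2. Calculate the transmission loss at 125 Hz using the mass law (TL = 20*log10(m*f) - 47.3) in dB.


Given values:
  m = 93.5 kg/m^2, f = 125 Hz
Formula: TL = 20 * log10(m * f) - 47.3
Compute m * f = 93.5 * 125 = 11687.5
Compute log10(11687.5) = 4.067722
Compute 20 * 4.067722 = 81.3544
TL = 81.3544 - 47.3 = 34.05

34.05 dB


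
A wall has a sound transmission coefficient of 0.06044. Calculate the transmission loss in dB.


Given values:
  tau = 0.06044
Formula: TL = 10 * log10(1 / tau)
Compute 1 / tau = 1 / 0.06044 = 16.5453
Compute log10(16.5453) = 1.218675
TL = 10 * 1.218675 = 12.19

12.19 dB


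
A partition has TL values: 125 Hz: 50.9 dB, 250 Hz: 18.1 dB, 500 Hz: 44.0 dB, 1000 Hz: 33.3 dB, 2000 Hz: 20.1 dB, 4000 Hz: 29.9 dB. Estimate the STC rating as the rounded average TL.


Given TL values at each frequency:
  125 Hz: 50.9 dB
  250 Hz: 18.1 dB
  500 Hz: 44.0 dB
  1000 Hz: 33.3 dB
  2000 Hz: 20.1 dB
  4000 Hz: 29.9 dB
Formula: STC ~ round(average of TL values)
Sum = 50.9 + 18.1 + 44.0 + 33.3 + 20.1 + 29.9 = 196.3
Average = 196.3 / 6 = 32.72
Rounded: 33

33


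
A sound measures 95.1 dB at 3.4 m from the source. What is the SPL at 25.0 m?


Given values:
  SPL1 = 95.1 dB, r1 = 3.4 m, r2 = 25.0 m
Formula: SPL2 = SPL1 - 20 * log10(r2 / r1)
Compute ratio: r2 / r1 = 25.0 / 3.4 = 7.3529
Compute log10: log10(7.3529) = 0.866459
Compute drop: 20 * 0.866459 = 17.3292
SPL2 = 95.1 - 17.3292 = 77.77

77.77 dB


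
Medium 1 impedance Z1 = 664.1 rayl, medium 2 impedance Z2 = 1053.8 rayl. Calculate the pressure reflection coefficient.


Given values:
  Z1 = 664.1 rayl, Z2 = 1053.8 rayl
Formula: R = (Z2 - Z1) / (Z2 + Z1)
Numerator: Z2 - Z1 = 1053.8 - 664.1 = 389.7
Denominator: Z2 + Z1 = 1053.8 + 664.1 = 1717.9
R = 389.7 / 1717.9 = 0.2268

0.2268


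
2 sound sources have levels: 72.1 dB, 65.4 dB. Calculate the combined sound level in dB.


Formula: L_total = 10 * log10( sum(10^(Li/10)) )
  Source 1: 10^(72.1/10) = 16218100.9736
  Source 2: 10^(65.4/10) = 3467368.5045
Sum of linear values = 19685469.4781
L_total = 10 * log10(19685469.4781) = 72.94

72.94 dB


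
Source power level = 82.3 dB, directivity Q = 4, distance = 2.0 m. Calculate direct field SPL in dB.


Given values:
  Lw = 82.3 dB, Q = 4, r = 2.0 m
Formula: SPL = Lw + 10 * log10(Q / (4 * pi * r^2))
Compute 4 * pi * r^2 = 4 * pi * 2.0^2 = 50.2655
Compute Q / denom = 4 / 50.2655 = 0.07957744
Compute 10 * log10(0.07957744) = -10.9921
SPL = 82.3 + (-10.9921) = 71.31

71.31 dB


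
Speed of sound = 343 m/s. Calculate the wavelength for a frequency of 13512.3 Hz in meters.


Given values:
  c = 343 m/s, f = 13512.3 Hz
Formula: lambda = c / f
lambda = 343 / 13512.3
lambda = 0.0254

0.0254 m


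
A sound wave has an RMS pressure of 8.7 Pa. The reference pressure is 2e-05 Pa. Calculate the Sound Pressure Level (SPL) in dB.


Given values:
  p = 8.7 Pa
  p_ref = 2e-05 Pa
Formula: SPL = 20 * log10(p / p_ref)
Compute ratio: p / p_ref = 8.7 / 2e-05 = 435000
Compute log10: log10(435000) = 5.638489
Multiply: SPL = 20 * 5.638489 = 112.77

112.77 dB


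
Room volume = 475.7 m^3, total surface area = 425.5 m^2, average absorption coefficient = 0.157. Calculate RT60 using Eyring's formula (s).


Given values:
  V = 475.7 m^3, S = 425.5 m^2, alpha = 0.157
Formula: RT60 = 0.161 * V / (-S * ln(1 - alpha))
Compute ln(1 - 0.157) = ln(0.843) = -0.170788
Denominator: -425.5 * -0.170788 = 72.6703
Numerator: 0.161 * 475.7 = 76.5877
RT60 = 76.5877 / 72.6703 = 1.054

1.054 s


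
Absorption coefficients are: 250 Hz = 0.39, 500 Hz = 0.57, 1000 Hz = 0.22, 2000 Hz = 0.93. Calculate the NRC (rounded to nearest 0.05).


Given values:
  a_250 = 0.39, a_500 = 0.57
  a_1000 = 0.22, a_2000 = 0.93
Formula: NRC = (a250 + a500 + a1000 + a2000) / 4
Sum = 0.39 + 0.57 + 0.22 + 0.93 = 2.11
NRC = 2.11 / 4 = 0.5275
Rounded to nearest 0.05: 0.55

0.55


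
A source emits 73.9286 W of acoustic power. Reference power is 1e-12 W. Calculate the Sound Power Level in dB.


Given values:
  W = 73.9286 W
  W_ref = 1e-12 W
Formula: SWL = 10 * log10(W / W_ref)
Compute ratio: W / W_ref = 73928600000000
Compute log10: log10(73928600000000) = 13.868812
Multiply: SWL = 10 * 13.868812 = 138.69

138.69 dB


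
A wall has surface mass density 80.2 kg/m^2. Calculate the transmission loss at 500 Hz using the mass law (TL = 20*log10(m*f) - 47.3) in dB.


Given values:
  m = 80.2 kg/m^2, f = 500 Hz
Formula: TL = 20 * log10(m * f) - 47.3
Compute m * f = 80.2 * 500 = 40100.0
Compute log10(40100.0) = 4.603144
Compute 20 * 4.603144 = 92.0629
TL = 92.0629 - 47.3 = 44.76

44.76 dB


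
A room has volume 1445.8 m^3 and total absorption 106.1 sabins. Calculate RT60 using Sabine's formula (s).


Given values:
  V = 1445.8 m^3
  A = 106.1 sabins
Formula: RT60 = 0.161 * V / A
Numerator: 0.161 * 1445.8 = 232.7738
RT60 = 232.7738 / 106.1 = 2.194

2.194 s


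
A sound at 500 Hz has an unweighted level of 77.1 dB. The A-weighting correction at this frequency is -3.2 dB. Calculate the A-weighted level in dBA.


Given values:
  SPL = 77.1 dB
  A-weighting at 500 Hz = -3.2 dB
Formula: L_A = SPL + A_weight
L_A = 77.1 + (-3.2)
L_A = 73.9

73.9 dBA


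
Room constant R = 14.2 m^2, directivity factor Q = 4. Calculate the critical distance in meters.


Given values:
  R = 14.2 m^2, Q = 4
Formula: d_c = 0.141 * sqrt(Q * R)
Compute Q * R = 4 * 14.2 = 56.8
Compute sqrt(56.8) = 7.5366
d_c = 0.141 * 7.5366 = 1.063

1.063 m


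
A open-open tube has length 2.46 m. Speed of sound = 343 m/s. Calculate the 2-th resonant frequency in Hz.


Given values:
  Tube type: open-open, L = 2.46 m, c = 343 m/s, n = 2
Formula: f_n = n * c / (2 * L)
Compute 2 * L = 2 * 2.46 = 4.92
f = 2 * 343 / 4.92
f = 139.43

139.43 Hz


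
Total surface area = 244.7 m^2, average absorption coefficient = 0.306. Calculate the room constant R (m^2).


Given values:
  S = 244.7 m^2, alpha = 0.306
Formula: R = S * alpha / (1 - alpha)
Numerator: 244.7 * 0.306 = 74.8782
Denominator: 1 - 0.306 = 0.694
R = 74.8782 / 0.694 = 107.89

107.89 m^2


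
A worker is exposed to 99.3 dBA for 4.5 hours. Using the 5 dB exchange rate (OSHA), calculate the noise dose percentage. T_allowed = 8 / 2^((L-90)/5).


Given values:
  L = 99.3 dBA, T = 4.5 hours
Formula: T_allowed = 8 / 2^((L - 90) / 5)
Compute exponent: (99.3 - 90) / 5 = 1.86
Compute 2^(1.86) = 3.630077
T_allowed = 8 / 3.630077 = 2.20381 hours
Dose = (T / T_allowed) * 100
Dose = (4.5 / 2.20381) * 100 = 204.19

204.19 %


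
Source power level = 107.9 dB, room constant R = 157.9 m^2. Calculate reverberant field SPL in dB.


Given values:
  Lw = 107.9 dB, R = 157.9 m^2
Formula: SPL = Lw + 10 * log10(4 / R)
Compute 4 / R = 4 / 157.9 = 0.025332
Compute 10 * log10(0.025332) = -15.9633
SPL = 107.9 + (-15.9633) = 91.94

91.94 dB


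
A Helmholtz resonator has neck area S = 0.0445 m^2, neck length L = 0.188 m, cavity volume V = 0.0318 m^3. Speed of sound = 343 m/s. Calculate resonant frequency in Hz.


Given values:
  S = 0.0445 m^2, L = 0.188 m, V = 0.0318 m^3, c = 343 m/s
Formula: f = (c / (2*pi)) * sqrt(S / (V * L))
Compute V * L = 0.0318 * 0.188 = 0.0059784
Compute S / (V * L) = 0.0445 / 0.0059784 = 7.4435
Compute sqrt(7.4435) = 2.728278
Compute c / (2*pi) = 343 / 6.283185 = 54.590148
f = 54.590148 * 2.728278 = 148.94

148.94 Hz


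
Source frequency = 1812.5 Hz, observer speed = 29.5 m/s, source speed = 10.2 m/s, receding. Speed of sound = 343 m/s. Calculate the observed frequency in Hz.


Given values:
  f_s = 1812.5 Hz, v_o = 29.5 m/s, v_s = 10.2 m/s
  Direction: receding
Formula: f_o = f_s * (c - v_o) / (c + v_s)
Numerator: c - v_o = 343 - 29.5 = 313.5
Denominator: c + v_s = 343 + 10.2 = 353.2
f_o = 1812.5 * 313.5 / 353.2 = 1608.77

1608.77 Hz


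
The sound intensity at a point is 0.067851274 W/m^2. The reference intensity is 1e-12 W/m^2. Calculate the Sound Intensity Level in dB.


Given values:
  I = 0.067851274 W/m^2
  I_ref = 1e-12 W/m^2
Formula: SIL = 10 * log10(I / I_ref)
Compute ratio: I / I_ref = 67851274000
Compute log10: log10(67851274000) = 10.831558
Multiply: SIL = 10 * 10.831558 = 108.32

108.32 dB


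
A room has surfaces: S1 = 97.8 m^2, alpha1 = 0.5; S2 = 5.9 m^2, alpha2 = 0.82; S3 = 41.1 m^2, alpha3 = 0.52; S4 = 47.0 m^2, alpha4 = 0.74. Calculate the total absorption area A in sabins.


Given surfaces:
  Surface 1: 97.8 * 0.5 = 48.9
  Surface 2: 5.9 * 0.82 = 4.838
  Surface 3: 41.1 * 0.52 = 21.372
  Surface 4: 47.0 * 0.74 = 34.78
Formula: A = sum(Si * alpha_i)
A = 48.9 + 4.838 + 21.372 + 34.78
A = 109.89

109.89 sabins


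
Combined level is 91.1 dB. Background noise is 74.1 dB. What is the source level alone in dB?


Given values:
  L_total = 91.1 dB, L_bg = 74.1 dB
Formula: L_source = 10 * log10(10^(L_total/10) - 10^(L_bg/10))
Convert to linear:
  10^(91.1/10) = 1288249551.6931
  10^(74.1/10) = 25703957.8277
Difference: 1288249551.6931 - 25703957.8277 = 1262545593.8654
L_source = 10 * log10(1262545593.8654) = 91.01

91.01 dB
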